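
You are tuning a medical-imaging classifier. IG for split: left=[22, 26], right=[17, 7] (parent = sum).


Parent = [39, 33], H_parent = 0.995
H_left = 0.995 (n=48), H_right = 0.8709 (n=24)
H_children = (48/72)·0.995 + (24/72)·0.8709 = 0.9536
IG = 0.995 - 0.9536 = 0.0414

0.0414


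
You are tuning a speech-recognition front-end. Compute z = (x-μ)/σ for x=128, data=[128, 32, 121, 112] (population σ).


μ = 98.25, σ = 38.6677
z = (128 - 98.25)/38.6677 = 0.7694

0.7694


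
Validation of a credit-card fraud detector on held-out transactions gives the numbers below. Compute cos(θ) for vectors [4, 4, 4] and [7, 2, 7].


A·B = 4·7 + 4·2 + 4·7 = 64
‖A‖ = √48 = 6.9282, ‖B‖ = √102 = 10.0995
cos = 64/(√48·√102) = 64/√4896 = 0.9147

0.9147


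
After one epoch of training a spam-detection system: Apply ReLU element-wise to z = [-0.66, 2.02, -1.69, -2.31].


ReLU(-0.66) = max(0, -0.66) = 0.0
ReLU(2.02) = max(0, 2.02) = 2.02
ReLU(-1.69) = max(0, -1.69) = 0.0
ReLU(-2.31) = max(0, -2.31) = 0.0
result = [0.0, 2.02, 0.0, 0.0]

[0.0, 2.02, 0.0, 0.0]


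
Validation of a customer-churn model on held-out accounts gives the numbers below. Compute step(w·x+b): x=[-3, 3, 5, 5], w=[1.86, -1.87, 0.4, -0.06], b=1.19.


z = (-3)·(1.86) + (3)·(-1.87) + (5)·(0.4) + (5)·(-0.06) + 1.19
  = -8.3
step(z) = 0 (z<0)

0


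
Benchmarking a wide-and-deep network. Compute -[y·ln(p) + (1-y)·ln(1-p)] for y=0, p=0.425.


BCE = -[y·ln(p) + (1-y)·ln(1-p)]
= -0 - 1·ln(1-0.425)
= -ln(0.575) = 0.5534

0.5534


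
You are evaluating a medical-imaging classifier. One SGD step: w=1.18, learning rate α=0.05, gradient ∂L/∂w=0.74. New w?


w_new = w - α·∇
= 1.18 - 0.05·0.74
= 1.18 - 0.037
= 1.143

1.143


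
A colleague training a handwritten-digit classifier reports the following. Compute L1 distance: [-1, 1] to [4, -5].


d = |-1-4| + |1+ 5|
  = 5 + 6
  = 11

11


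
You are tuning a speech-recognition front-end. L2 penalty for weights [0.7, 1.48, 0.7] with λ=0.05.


‖w‖₂² = (0.7)² + (1.48)² + (0.7)²
     = 0.49 + 2.1904 + 0.49
     = 3.1704
λ·‖w‖₂² = 0.05·3.1704 = 0.15852

0.15852


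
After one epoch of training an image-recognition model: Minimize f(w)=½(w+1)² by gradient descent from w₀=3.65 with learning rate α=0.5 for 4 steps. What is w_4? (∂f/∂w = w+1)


step 1: grad = 3.65+1 = 4.65; w = 3.65 - 0.5·(4.65) = 1.325
step 2: grad = 1.325+1 = 2.325; w = 1.325 - 0.5·(2.325) = 0.1625
step 3: grad = 0.1625+1 = 1.1625; w = 0.1625 - 0.5·(1.1625) = -0.41875
step 4: grad = -0.41875+1 = 0.58125; w = -0.41875 - 0.5·(0.58125) = -0.709375

-0.709375


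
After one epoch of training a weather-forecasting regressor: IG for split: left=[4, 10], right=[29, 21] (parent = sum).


Parent = [33, 31], H_parent = 0.9993
H_left = 0.8631 (n=14), H_right = 0.9815 (n=50)
H_children = (14/64)·0.8631 + (50/64)·0.9815 = 0.9556
IG = 0.9993 - 0.9556 = 0.0437

0.0437


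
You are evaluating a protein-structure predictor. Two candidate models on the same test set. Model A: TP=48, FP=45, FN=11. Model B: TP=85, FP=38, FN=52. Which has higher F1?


Model A: P=48/93=0.5161, R=48/59=0.8136, F1=2PR/(P+R)=2TP/(2TP+FP+FN)=96/152=0.6316
Model B: P=85/123=0.6911, R=85/137=0.6204, F1=2PR/(P+R)=2TP/(2TP+FP+FN)=170/260=0.6538
0.6316 < 0.6538 → Model B

Model B


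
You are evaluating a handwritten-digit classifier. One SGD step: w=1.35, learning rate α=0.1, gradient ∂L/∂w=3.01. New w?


w_new = w - α·∇
= 1.35 - 0.1·3.01
= 1.35 - 0.301
= 1.049

1.049


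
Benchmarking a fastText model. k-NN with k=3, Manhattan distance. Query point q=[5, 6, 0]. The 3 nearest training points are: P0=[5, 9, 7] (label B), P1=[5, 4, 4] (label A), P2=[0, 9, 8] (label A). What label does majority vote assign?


d(q,P0) = 10  (label B)
d(q,P1) = 6  (label A)
d(q,P2) = 16  (label A)
Votes: A=2, B=1
Majority → A

A


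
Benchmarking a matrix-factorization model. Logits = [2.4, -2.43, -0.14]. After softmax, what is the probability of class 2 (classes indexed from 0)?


Exponentials: e^2.4=11.0232, e^-2.43=0.088, e^-0.14=0.8694
Sum = 11.9806
Softmax = [0.9201, 0.0073, 0.0726]
p[2] = 0.8694/11.9806 = 0.0726

0.0726


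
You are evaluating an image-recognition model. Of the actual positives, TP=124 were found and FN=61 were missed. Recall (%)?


Recall = TP/(TP+FN)
= 124/(124+61)
= 124/185 = 67.03%

67.03%


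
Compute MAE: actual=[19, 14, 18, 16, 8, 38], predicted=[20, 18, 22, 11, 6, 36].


Absolute errors: |19-20|=1, |14-18|=4, |18-22|=4, |16-11|=5, |8-6|=2, |38-36|=2
Sum = 18
MAE = 18/6 = 3

3


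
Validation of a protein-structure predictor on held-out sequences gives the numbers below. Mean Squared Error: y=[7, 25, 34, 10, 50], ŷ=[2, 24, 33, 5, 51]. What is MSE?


Squared errors: (7-2)²=25, (25-24)²=1, (34-33)²=1, (10-5)²=25, (50-51)²=1
Sum = 53
MSE = 53/5 = 53/5

53/5


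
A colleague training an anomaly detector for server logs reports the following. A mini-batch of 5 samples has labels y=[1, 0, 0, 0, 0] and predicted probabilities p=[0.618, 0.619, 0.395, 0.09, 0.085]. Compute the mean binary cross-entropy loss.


L[0] = -ln(0.618) = 0.4813
L[1] = -ln(1-0.619) = -ln(0.381) = 0.965
L[2] = -ln(1-0.395) = -ln(0.605) = 0.5025
L[3] = -ln(1-0.09) = -ln(0.91) = 0.0943
L[4] = -ln(1-0.085) = -ln(0.915) = 0.0888
mean = (0.4813 + 0.965 + 0.5025 + 0.0943 + 0.0888)/5 = 0.4264

0.4264


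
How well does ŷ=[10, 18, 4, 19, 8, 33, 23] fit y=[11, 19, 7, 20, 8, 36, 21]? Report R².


ȳ = 17.4286
SS_res = Σ(y-ŷ)² = 25
SS_tot = Σ(y-ȳ)² = 605.71
R² = 1 - SS_res/SS_tot = 1 - 0.0413 = 0.9587

0.9587


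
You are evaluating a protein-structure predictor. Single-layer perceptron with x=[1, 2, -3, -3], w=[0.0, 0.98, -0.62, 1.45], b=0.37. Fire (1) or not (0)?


z = (1)·(0.0) + (2)·(0.98) + (-3)·(-0.62) + (-3)·(1.45) + 0.37
  = -0.16
step(z) = 0 (z<0)

0


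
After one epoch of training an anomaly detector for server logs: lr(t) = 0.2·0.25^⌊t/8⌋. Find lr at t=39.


n_drops = ⌊39/8⌋ = 4
lr = 0.2·0.25^4 = 0.2·0.00390625 = 0.00078125

0.00078125


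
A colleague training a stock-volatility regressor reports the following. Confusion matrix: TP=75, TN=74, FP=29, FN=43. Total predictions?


Total = TP + TN + FP + FN
= 75 + 74 + 29 + 43
= 221
(Predicted positive: 104, predicted negative: 117)

221


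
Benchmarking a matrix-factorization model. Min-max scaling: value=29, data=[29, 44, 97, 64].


min=29, max=97
(29-29)/(97-29) = 0/68 = 0.0

0.0


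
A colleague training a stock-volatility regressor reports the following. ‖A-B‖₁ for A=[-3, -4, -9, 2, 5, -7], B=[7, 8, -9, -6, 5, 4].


d = |-3-7| + |-4-8| + |-9+ 9| + |2+ 6| + |5-5| + |-7-4|
  = 10 + 12 + 0 + 8 + 0 + 11
  = 41

41


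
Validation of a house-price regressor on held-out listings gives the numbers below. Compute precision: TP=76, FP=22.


Precision = TP/(TP+FP)
= 76/(76+22)
= 76/98 = 77.55%

77.55%


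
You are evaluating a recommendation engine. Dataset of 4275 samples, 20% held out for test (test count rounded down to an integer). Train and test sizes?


Test = ⌊4275·20/100⌋ = 855
Train = 4275 - 855 = 3420

Train: 3420, Test: 855


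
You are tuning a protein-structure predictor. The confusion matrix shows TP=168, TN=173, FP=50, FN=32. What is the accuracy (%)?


Accuracy = (TP+TN)/(TP+TN+FP+FN)
= (168+173)/(423)
= 341/423 = 80.61%

80.61%


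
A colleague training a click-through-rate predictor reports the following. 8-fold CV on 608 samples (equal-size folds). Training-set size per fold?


Fold size = 608/8 = 76
Training per fold = 608 - 76 = 532

532


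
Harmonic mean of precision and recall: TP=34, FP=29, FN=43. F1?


Precision = 34/63 = 0.5397
Recall = 34/77 = 0.4416
F1 = 2·P·R/(P+R) = 2·TP/(2·TP+FP+FN) = 68/(68+29+43) = 68/140 = 0.4857

0.4857


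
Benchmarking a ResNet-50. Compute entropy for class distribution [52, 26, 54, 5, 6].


Probabilities: [52/143, 26/143, 54/143, 5/143, 6/143] ≈ [0.3636, 0.1818, 0.3776, 0.035, 0.042]
H = -((52/143)·log₂(52/143) + (26/143)·log₂(26/143) + (54/143)·log₂(54/143) + (5/143)·log₂(5/143) + (6/143)·log₂(6/143))
  = 1.8695 bits

1.8695 bits


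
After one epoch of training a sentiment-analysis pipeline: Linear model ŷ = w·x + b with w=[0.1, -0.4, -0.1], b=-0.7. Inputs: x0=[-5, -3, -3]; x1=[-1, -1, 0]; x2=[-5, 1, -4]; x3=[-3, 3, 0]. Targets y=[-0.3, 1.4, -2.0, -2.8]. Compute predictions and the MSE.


ŷ0 = (0.1)·(-5) + (-0.4)·(-3) + (-0.1)·(-3) - 0.7 = 0.3
ŷ1 = (0.1)·(-1) + (-0.4)·(-1) + (-0.1)·(0) - 0.7 = -0.4
ŷ2 = (0.1)·(-5) + (-0.4)·(1) + (-0.1)·(-4) - 0.7 = -1.2
ŷ3 = (0.1)·(-3) + (-0.4)·(3) + (-0.1)·(0) - 0.7 = -2.2
errors² = [0.36, 3.24, 0.64, 0.36]
MSE = 4.6000/4 = 1.15

1.15


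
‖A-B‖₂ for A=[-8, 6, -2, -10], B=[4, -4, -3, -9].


d = √((-8-4)² + (6+ 4)² + (-2+ 3)² + (-10+ 9)²)
  = √(144 + 100 + 1 + 1)
  = √246 = 15.6844

15.6844


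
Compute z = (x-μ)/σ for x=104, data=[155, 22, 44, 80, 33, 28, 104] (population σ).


μ = 66.5714, σ = 45.5313
z = (104 - 66.5714)/45.5313 = 0.822

0.822


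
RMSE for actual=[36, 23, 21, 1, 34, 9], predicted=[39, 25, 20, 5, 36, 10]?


MSE = 35/6 = 5.8333
RMSE = √(35/6) = 2.4152

2.4152


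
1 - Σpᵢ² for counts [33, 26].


Probabilities: [33/59, 26/59] ≈ [0.5593, 0.4407]
Σpᵢ² = (1089 + 676)/59² = 1765/3481
Gini = 1 - Σpᵢ² = 1 - 1765/3481 = 0.493

0.493


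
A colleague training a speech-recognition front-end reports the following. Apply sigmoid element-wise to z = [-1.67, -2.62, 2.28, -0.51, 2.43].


σ(-1.67) = 1/(1+e^1.67) = 0.1584
σ(-2.62) = 1/(1+e^2.62) = 0.0679
σ(2.28) = 1/(1+e^-2.28) = 0.9072
σ(-0.51) = 1/(1+e^0.51) = 0.3752
σ(2.43) = 1/(1+e^-2.43) = 0.9191
result = [0.1584, 0.0679, 0.9072, 0.3752, 0.9191]

[0.1584, 0.0679, 0.9072, 0.3752, 0.9191]


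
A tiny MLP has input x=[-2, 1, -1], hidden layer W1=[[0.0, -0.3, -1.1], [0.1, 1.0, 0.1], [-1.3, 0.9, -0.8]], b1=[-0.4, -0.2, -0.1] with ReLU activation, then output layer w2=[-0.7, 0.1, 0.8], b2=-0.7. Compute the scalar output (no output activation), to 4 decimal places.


z1[0] = (0.0)·(-2) + (-0.3)·(1) + (-1.1)·(-1) - 0.4 = 0.4
z1[1] = (0.1)·(-2) + (1.0)·(1) + (0.1)·(-1) - 0.2 = 0.5
z1[2] = (-1.3)·(-2) + (0.9)·(1) + (-0.8)·(-1) - 0.1 = 4.2
h = ReLU(z1) = [0.4, 0.5, 4.2]
output = (-0.7)·(0.4) + (0.1)·(0.5) + (0.8)·(4.2) - 0.7 = 2.43

2.43


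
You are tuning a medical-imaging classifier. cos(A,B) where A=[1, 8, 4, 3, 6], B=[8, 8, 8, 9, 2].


A·B = 1·8 + 8·8 + 4·8 + 3·9 + 6·2 = 143
‖A‖ = √126 = 11.225, ‖B‖ = √277 = 16.6433
cos = 143/(√126·√277) = 143/√34902 = 0.7654

0.7654


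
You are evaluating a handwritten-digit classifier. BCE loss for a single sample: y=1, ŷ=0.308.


BCE = -[y·ln(p) + (1-y)·ln(1-p)]
= -1·ln(0.308) - 0
= -ln(0.308) = 1.1777

1.1777


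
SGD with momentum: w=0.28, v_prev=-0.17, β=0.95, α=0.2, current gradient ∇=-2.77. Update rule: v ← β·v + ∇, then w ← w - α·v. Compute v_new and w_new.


v_new = 0.95·-0.17 - 2.77 = -0.1615 - 2.77 = -2.9315
w_new = 0.28 - 0.2·-2.9315 = 0.28 + 0.5863 = 0.8663

v_new=-2.9315, w_new=0.8663


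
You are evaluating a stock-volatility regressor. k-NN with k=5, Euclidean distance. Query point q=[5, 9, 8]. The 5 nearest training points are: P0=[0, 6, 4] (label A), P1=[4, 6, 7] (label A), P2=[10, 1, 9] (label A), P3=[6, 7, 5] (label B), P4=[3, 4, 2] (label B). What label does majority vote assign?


d(q,P0) = 7.0711  (label A)
d(q,P1) = 3.3166  (label A)
d(q,P2) = 9.4868  (label A)
d(q,P3) = 3.7417  (label B)
d(q,P4) = 8.0623  (label B)
Votes: A=3, B=2
Majority → A

A


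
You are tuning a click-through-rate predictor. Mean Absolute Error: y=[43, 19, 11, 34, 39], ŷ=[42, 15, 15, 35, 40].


Absolute errors: |43-42|=1, |19-15|=4, |11-15|=4, |34-35|=1, |39-40|=1
Sum = 11
MAE = 11/5 = 11/5

11/5


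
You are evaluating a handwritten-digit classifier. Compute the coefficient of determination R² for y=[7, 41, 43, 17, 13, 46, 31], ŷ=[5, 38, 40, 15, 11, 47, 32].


ȳ = 28.2857
SS_res = Σ(y-ŷ)² = 32
SS_tot = Σ(y-ȳ)² = 1513.43
R² = 1 - SS_res/SS_tot = 1 - 0.0211 = 0.9789

0.9789


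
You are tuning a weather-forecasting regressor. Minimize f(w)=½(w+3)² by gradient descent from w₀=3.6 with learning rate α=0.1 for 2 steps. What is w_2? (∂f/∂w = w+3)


step 1: grad = 3.6+3 = 6.6; w = 3.6 - 0.1·(6.6) = 2.94
step 2: grad = 2.94+3 = 5.94; w = 2.94 - 0.1·(5.94) = 2.346

2.346


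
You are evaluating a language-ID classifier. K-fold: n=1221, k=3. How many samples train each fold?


Fold size = 1221/3 = 407
Training per fold = 1221 - 407 = 814

814


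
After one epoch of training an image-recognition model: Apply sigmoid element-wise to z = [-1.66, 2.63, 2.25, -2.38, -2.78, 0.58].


σ(-1.66) = 1/(1+e^1.66) = 0.1598
σ(2.63) = 1/(1+e^-2.63) = 0.9328
σ(2.25) = 1/(1+e^-2.25) = 0.9047
σ(-2.38) = 1/(1+e^2.38) = 0.0847
σ(-2.78) = 1/(1+e^2.78) = 0.0584
σ(0.58) = 1/(1+e^-0.58) = 0.6411
result = [0.1598, 0.9328, 0.9047, 0.0847, 0.0584, 0.6411]

[0.1598, 0.9328, 0.9047, 0.0847, 0.0584, 0.6411]


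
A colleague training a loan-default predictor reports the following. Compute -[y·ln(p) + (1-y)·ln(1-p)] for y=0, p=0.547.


BCE = -[y·ln(p) + (1-y)·ln(1-p)]
= -0 - 1·ln(1-0.547)
= -ln(0.453) = 0.7919

0.7919


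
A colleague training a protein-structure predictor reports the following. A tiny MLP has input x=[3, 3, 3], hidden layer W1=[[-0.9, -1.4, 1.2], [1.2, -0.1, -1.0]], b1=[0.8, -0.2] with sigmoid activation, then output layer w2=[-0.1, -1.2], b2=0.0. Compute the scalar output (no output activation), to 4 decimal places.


z1[0] = (-0.9)·(3) + (-1.4)·(3) + (1.2)·(3) + 0.8 = -2.5
z1[1] = (1.2)·(3) + (-0.1)·(3) + (-1.0)·(3) - 0.2 = 0.1
h = sigmoid(z1) = [0.0759, 0.525]
output = (-0.1)·(0.0759) + (-1.2)·(0.525) + 0.0 = -0.6376

-0.6376


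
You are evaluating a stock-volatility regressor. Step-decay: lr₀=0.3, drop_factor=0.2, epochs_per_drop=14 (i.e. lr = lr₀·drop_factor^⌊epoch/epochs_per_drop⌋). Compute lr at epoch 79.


n_drops = ⌊79/14⌋ = 5
lr = 0.3·0.2^5 = 0.3·0.00032 = 0.000096

0.000096


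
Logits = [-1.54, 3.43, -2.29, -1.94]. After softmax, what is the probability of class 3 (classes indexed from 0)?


Exponentials: e^-1.54=0.2144, e^3.43=30.8766, e^-2.29=0.1013, e^-1.94=0.1437
Sum = 31.336
Softmax = [0.0068, 0.9853, 0.0032, 0.0046]
p[3] = 0.1437/31.336 = 0.0046

0.0046


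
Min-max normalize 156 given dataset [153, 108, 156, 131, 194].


min=108, max=194
(156-108)/(194-108) = 48/86 = 0.5581

0.5581


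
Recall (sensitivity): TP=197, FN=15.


Recall = TP/(TP+FN)
= 197/(197+15)
= 197/212 = 92.92%

92.92%


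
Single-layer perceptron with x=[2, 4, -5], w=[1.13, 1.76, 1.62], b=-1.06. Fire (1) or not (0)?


z = (2)·(1.13) + (4)·(1.76) + (-5)·(1.62) - 1.06
  = 0.14
step(z) = 1 (z≥0)

1


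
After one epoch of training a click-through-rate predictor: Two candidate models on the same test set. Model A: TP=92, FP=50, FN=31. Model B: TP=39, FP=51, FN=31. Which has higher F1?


Model A: P=92/142=0.6479, R=92/123=0.748, F1=2PR/(P+R)=2TP/(2TP+FP+FN)=184/265=0.6943
Model B: P=39/90=0.4333, R=39/70=0.5571, F1=2PR/(P+R)=2TP/(2TP+FP+FN)=78/160=0.4875
0.6943 > 0.4875 → Model A

Model A


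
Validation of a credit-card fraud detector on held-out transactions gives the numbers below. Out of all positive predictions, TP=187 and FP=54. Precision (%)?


Precision = TP/(TP+FP)
= 187/(187+54)
= 187/241 = 77.59%

77.59%


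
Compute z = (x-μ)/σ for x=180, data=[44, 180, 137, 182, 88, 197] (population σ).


μ = 138, σ = 55.5548
z = (180 - 138)/55.5548 = 0.756

0.756


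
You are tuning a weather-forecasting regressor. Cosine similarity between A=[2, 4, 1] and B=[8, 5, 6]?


A·B = 2·8 + 4·5 + 1·6 = 42
‖A‖ = √21 = 4.5826, ‖B‖ = √125 = 11.1803
cos = 42/(√21·√125) = 42/√2625 = 0.8198

0.8198


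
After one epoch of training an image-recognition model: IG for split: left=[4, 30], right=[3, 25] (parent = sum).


Parent = [7, 55], H_parent = 0.5086
H_left = 0.5226 (n=34), H_right = 0.4912 (n=28)
H_children = (34/62)·0.5226 + (28/62)·0.4912 = 0.5084
IG = 0.5086 - 0.5084 = 0.0002

0.0002


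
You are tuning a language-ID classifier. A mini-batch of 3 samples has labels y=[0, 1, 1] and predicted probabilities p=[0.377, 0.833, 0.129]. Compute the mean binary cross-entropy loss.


L[0] = -ln(1-0.377) = -ln(0.623) = 0.4732
L[1] = -ln(0.833) = 0.1827
L[2] = -ln(0.129) = 2.0479
mean = (0.4732 + 0.1827 + 2.0479)/3 = 0.9013

0.9013


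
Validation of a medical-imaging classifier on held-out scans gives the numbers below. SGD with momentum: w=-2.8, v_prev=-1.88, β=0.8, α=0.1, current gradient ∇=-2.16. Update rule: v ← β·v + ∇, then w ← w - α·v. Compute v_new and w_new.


v_new = 0.8·-1.88 - 2.16 = -1.504 - 2.16 = -3.664
w_new = -2.8 - 0.1·-3.664 = -2.8 + 0.3664 = -2.4336

v_new=-3.664, w_new=-2.4336


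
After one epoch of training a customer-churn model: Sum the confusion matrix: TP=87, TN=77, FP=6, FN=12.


Total = TP + TN + FP + FN
= 87 + 77 + 6 + 12
= 182
(Predicted positive: 93, predicted negative: 89)

182


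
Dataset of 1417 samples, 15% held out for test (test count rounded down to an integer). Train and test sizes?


Test = ⌊1417·15/100⌋ = 212
Train = 1417 - 212 = 1205

Train: 1205, Test: 212


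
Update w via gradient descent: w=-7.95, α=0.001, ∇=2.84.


w_new = w - α·∇
= -7.95 - 0.001·2.84
= -7.95 - 0.00284
= -7.95284

-7.95284


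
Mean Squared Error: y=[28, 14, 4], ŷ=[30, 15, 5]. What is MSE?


Squared errors: (28-30)²=4, (14-15)²=1, (4-5)²=1
Sum = 6
MSE = 6/3 = 2

2


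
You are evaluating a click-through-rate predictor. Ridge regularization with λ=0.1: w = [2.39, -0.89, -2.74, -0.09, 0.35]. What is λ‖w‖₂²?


‖w‖₂² = (2.39)² + (-0.89)² + (-2.74)² + (-0.09)² + (0.35)²
     = 5.7121 + 0.7921 + 7.5076 + 0.0081 + 0.1225
     = 14.1424
λ·‖w‖₂² = 0.1·14.1424 = 1.41424

1.41424


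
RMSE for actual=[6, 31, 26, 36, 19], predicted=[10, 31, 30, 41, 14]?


MSE = 82/5 = 16.4
RMSE = √(82/5) = 4.0497

4.0497


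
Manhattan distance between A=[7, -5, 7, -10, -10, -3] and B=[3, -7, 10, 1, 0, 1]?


d = |7-3| + |-5+ 7| + |7-10| + |-10-1| + |-10-0| + |-3-1|
  = 4 + 2 + 3 + 11 + 10 + 4
  = 34

34


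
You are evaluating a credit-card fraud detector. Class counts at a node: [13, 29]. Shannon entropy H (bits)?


Probabilities: [13/42, 29/42] ≈ [0.3095, 0.6905]
H = -((13/42)·log₂(13/42) + (29/42)·log₂(29/42))
  = 0.8926 bits

0.8926 bits


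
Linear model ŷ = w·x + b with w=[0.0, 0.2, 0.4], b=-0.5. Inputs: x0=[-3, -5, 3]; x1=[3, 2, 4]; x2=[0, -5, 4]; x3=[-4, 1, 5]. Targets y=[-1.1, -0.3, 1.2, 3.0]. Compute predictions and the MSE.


ŷ0 = (0.0)·(-3) + (0.2)·(-5) + (0.4)·(3) - 0.5 = -0.3
ŷ1 = (0.0)·(3) + (0.2)·(2) + (0.4)·(4) - 0.5 = 1.5
ŷ2 = (0.0)·(0) + (0.2)·(-5) + (0.4)·(4) - 0.5 = 0.1
ŷ3 = (0.0)·(-4) + (0.2)·(1) + (0.4)·(5) - 0.5 = 1.7
errors² = [0.64, 3.24, 1.21, 1.69]
MSE = 6.7800/4 = 1.695

1.695


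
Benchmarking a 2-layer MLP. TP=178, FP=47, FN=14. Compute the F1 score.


Precision = 178/225 = 0.7911
Recall = 178/192 = 0.9271
F1 = 2·P·R/(P+R) = 2·TP/(2·TP+FP+FN) = 356/(356+47+14) = 356/417 = 0.8537

0.8537


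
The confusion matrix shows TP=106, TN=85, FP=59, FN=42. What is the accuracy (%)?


Accuracy = (TP+TN)/(TP+TN+FP+FN)
= (106+85)/(292)
= 191/292 = 65.41%

65.41%


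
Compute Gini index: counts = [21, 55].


Probabilities: [21/76, 55/76] ≈ [0.2763, 0.7237]
Σpᵢ² = (441 + 3025)/76² = 3466/5776
Gini = 1 - Σpᵢ² = 1 - 3466/5776 = 0.3999

0.3999


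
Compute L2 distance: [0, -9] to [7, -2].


d = √((0-7)² + (-9+ 2)²)
  = √(49 + 49)
  = √98 = 9.8995

9.8995


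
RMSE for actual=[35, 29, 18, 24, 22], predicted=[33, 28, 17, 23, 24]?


MSE = 11/5 = 2.2
RMSE = √(11/5) = 1.4832

1.4832


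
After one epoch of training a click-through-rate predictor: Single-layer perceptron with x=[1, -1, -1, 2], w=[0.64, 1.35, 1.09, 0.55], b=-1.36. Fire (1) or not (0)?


z = (1)·(0.64) + (-1)·(1.35) + (-1)·(1.09) + (2)·(0.55) - 1.36
  = -2.06
step(z) = 0 (z<0)

0


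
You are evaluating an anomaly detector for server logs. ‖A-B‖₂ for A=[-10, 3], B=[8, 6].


d = √((-10-8)² + (3-6)²)
  = √(324 + 9)
  = √333 = 18.2483

18.2483


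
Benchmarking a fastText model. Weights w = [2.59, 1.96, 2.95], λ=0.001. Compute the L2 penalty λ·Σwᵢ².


‖w‖₂² = (2.59)² + (1.96)² + (2.95)²
     = 6.7081 + 3.8416 + 8.7025
     = 19.2522
λ·‖w‖₂² = 0.001·19.2522 = 0.019252

0.019252


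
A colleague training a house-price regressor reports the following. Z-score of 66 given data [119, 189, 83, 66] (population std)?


μ = 114.25, σ = 47.209
z = (66 - 114.25)/47.209 = -1.0221

-1.0221


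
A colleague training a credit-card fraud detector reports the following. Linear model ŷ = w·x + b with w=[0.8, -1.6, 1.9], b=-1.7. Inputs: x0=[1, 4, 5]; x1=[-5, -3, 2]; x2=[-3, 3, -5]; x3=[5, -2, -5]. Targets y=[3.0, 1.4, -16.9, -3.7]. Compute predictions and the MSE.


ŷ0 = (0.8)·(1) + (-1.6)·(4) + (1.9)·(5) - 1.7 = 2.2
ŷ1 = (0.8)·(-5) + (-1.6)·(-3) + (1.9)·(2) - 1.7 = 2.9
ŷ2 = (0.8)·(-3) + (-1.6)·(3) + (1.9)·(-5) - 1.7 = -18.4
ŷ3 = (0.8)·(5) + (-1.6)·(-2) + (1.9)·(-5) - 1.7 = -4.0
errors² = [0.64, 2.25, 2.25, 0.09]
MSE = 5.2300/4 = 1.3075

1.3075


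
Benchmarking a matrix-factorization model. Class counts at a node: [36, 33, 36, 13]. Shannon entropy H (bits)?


Probabilities: [36/118, 33/118, 36/118, 13/118] ≈ [0.3051, 0.2797, 0.3051, 0.1102]
H = -((36/118)·log₂(36/118) + (33/118)·log₂(33/118) + (36/118)·log₂(36/118) + (13/118)·log₂(13/118))
  = 1.9097 bits

1.9097 bits


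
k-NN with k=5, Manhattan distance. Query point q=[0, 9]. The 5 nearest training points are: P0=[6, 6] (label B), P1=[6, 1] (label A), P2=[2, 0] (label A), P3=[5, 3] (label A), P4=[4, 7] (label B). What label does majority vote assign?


d(q,P0) = 9  (label B)
d(q,P1) = 14  (label A)
d(q,P2) = 11  (label A)
d(q,P3) = 11  (label A)
d(q,P4) = 6  (label B)
Votes: A=3, B=2
Majority → A

A


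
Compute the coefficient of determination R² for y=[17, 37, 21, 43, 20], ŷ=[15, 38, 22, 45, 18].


ȳ = 27.6
SS_res = Σ(y-ŷ)² = 14
SS_tot = Σ(y-ȳ)² = 539.2
R² = 1 - SS_res/SS_tot = 1 - 0.026 = 0.974

0.974


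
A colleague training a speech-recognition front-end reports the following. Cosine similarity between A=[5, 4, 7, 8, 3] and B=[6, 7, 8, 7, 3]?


A·B = 5·6 + 4·7 + 7·8 + 8·7 + 3·3 = 179
‖A‖ = √163 = 12.7671, ‖B‖ = √207 = 14.3875
cos = 179/(√163·√207) = 179/√33741 = 0.9745

0.9745


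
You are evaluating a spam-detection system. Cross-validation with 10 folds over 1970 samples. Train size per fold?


Fold size = 1970/10 = 197
Training per fold = 1970 - 197 = 1773

1773


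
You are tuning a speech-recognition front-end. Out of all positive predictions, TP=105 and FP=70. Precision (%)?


Precision = TP/(TP+FP)
= 105/(105+70)
= 105/175 = 60.0%

60.0%


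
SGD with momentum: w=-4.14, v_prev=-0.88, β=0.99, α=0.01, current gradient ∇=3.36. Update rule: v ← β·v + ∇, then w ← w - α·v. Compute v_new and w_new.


v_new = 0.99·-0.88 + 3.36 = -0.8712 + 3.36 = 2.4888
w_new = -4.14 - 0.01·2.4888 = -4.14 - 0.024888 = -4.164888

v_new=2.4888, w_new=-4.164888


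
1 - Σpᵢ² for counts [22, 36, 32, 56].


Probabilities: [22/146, 36/146, 32/146, 56/146] ≈ [0.1507, 0.2466, 0.2192, 0.3836]
Σpᵢ² = (484 + 1296 + 1024 + 3136)/146² = 5940/21316
Gini = 1 - Σpᵢ² = 1 - 5940/21316 = 0.7213

0.7213


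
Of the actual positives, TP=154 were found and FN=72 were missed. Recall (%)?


Recall = TP/(TP+FN)
= 154/(154+72)
= 154/226 = 68.14%

68.14%


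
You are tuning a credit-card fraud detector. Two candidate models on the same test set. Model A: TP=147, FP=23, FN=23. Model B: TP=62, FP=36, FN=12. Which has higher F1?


Model A: P=147/170=0.8647, R=147/170=0.8647, F1=2PR/(P+R)=2TP/(2TP+FP+FN)=294/340=0.8647
Model B: P=62/98=0.6327, R=62/74=0.8378, F1=2PR/(P+R)=2TP/(2TP+FP+FN)=124/172=0.7209
0.8647 > 0.7209 → Model A

Model A


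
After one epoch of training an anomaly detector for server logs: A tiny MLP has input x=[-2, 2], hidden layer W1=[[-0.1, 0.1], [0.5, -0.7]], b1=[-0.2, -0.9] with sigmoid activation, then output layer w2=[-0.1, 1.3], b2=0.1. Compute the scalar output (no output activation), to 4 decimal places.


z1[0] = (-0.1)·(-2) + (0.1)·(2) - 0.2 = 0.2
z1[1] = (0.5)·(-2) + (-0.7)·(2) - 0.9 = -3.3
h = sigmoid(z1) = [0.5498, 0.0356]
output = (-0.1)·(0.5498) + (1.3)·(0.0356) + 0.1 = 0.0913

0.0913


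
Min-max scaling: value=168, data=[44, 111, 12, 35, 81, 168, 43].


min=12, max=168
(168-12)/(168-12) = 156/156 = 1.0

1.0


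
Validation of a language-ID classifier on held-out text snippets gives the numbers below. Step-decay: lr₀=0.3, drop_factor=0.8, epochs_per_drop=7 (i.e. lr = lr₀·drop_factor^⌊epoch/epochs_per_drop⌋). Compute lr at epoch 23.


n_drops = ⌊23/7⌋ = 3
lr = 0.3·0.8^3 = 0.3·0.512 = 0.1536

0.1536


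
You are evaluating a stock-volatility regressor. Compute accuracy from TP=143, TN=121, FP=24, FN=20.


Accuracy = (TP+TN)/(TP+TN+FP+FN)
= (143+121)/(308)
= 264/308 = 85.71%

85.71%


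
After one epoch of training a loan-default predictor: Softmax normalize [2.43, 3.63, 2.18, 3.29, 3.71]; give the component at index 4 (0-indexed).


Exponentials: e^2.43=11.3589, e^3.63=37.7128, e^2.18=8.8463, e^3.29=26.8429, e^3.71=40.8538
Sum = 125.6147
Softmax = [0.0904, 0.3002, 0.0704, 0.2137, 0.3252]
p[4] = 40.8538/125.6147 = 0.3252

0.3252


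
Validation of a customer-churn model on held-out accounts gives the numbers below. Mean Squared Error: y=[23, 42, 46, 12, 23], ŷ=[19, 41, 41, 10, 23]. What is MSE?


Squared errors: (23-19)²=16, (42-41)²=1, (46-41)²=25, (12-10)²=4, (23-23)²=0
Sum = 46
MSE = 46/5 = 46/5

46/5


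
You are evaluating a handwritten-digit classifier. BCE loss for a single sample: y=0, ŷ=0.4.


BCE = -[y·ln(p) + (1-y)·ln(1-p)]
= -0 - 1·ln(1-0.4)
= -ln(0.6) = 0.5108

0.5108


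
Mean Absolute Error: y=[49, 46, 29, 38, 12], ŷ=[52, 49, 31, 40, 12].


Absolute errors: |49-52|=3, |46-49|=3, |29-31|=2, |38-40|=2, |12-12|=0
Sum = 10
MAE = 10/5 = 2

2


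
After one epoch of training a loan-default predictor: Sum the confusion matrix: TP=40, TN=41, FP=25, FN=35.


Total = TP + TN + FP + FN
= 40 + 41 + 25 + 35
= 141
(Predicted positive: 65, predicted negative: 76)

141


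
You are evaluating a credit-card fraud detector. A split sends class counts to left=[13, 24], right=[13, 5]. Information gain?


Parent = [26, 29], H_parent = 0.9979
H_left = 0.9353 (n=37), H_right = 0.8524 (n=18)
H_children = (37/55)·0.9353 + (18/55)·0.8524 = 0.9082
IG = 0.9979 - 0.9082 = 0.0897

0.0897


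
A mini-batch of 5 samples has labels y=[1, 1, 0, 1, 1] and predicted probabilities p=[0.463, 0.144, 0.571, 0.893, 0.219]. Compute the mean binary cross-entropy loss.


L[0] = -ln(0.463) = 0.77
L[1] = -ln(0.144) = 1.9379
L[2] = -ln(1-0.571) = -ln(0.429) = 0.8463
L[3] = -ln(0.893) = 0.1132
L[4] = -ln(0.219) = 1.5187
mean = (0.77 + 1.9379 + 0.8463 + 0.1132 + 1.5187)/5 = 1.0372

1.0372


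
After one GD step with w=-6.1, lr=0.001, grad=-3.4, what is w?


w_new = w - α·∇
= -6.1 - 0.001·-3.4
= -6.1 + 0.0034
= -6.0966

-6.0966


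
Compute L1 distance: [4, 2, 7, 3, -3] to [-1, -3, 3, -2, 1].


d = |4+ 1| + |2+ 3| + |7-3| + |3+ 2| + |-3-1|
  = 5 + 5 + 4 + 5 + 4
  = 23

23


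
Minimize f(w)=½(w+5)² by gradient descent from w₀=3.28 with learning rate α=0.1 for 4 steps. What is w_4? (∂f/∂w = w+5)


step 1: grad = 3.28+5 = 8.28; w = 3.28 - 0.1·(8.28) = 2.452
step 2: grad = 2.452+5 = 7.452; w = 2.452 - 0.1·(7.452) = 1.7068
step 3: grad = 1.7068+5 = 6.7068; w = 1.7068 - 0.1·(6.7068) = 1.03612
step 4: grad = 1.03612+5 = 6.03612; w = 1.03612 - 0.1·(6.03612) = 0.432508

0.432508


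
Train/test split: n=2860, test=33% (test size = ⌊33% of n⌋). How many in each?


Test = ⌊2860·33/100⌋ = 943
Train = 2860 - 943 = 1917

Train: 1917, Test: 943


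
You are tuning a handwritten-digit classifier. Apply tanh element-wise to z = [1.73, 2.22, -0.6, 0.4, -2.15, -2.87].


tanh(1.73) = 0.9391
tanh(2.22) = 0.9767
tanh(-0.6) = -0.537
tanh(0.4) = 0.3799
tanh(-2.15) = -0.9732
tanh(-2.87) = -0.9936
result = [0.9391, 0.9767, -0.537, 0.3799, -0.9732, -0.9936]

[0.9391, 0.9767, -0.537, 0.3799, -0.9732, -0.9936]


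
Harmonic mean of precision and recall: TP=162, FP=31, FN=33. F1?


Precision = 162/193 = 0.8394
Recall = 162/195 = 0.8308
F1 = 2·P·R/(P+R) = 2·TP/(2·TP+FP+FN) = 324/(324+31+33) = 324/388 = 0.8351

0.8351


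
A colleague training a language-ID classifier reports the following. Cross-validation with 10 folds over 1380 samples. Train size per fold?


Fold size = 1380/10 = 138
Training per fold = 1380 - 138 = 1242

1242


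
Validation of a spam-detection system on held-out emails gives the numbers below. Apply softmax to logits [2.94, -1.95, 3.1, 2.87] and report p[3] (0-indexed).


Exponentials: e^2.94=18.9158, e^-1.95=0.1423, e^3.1=22.198, e^2.87=17.637
Sum = 58.8931
Softmax = [0.3212, 0.0024, 0.3769, 0.2995]
p[3] = 17.637/58.8931 = 0.2995

0.2995


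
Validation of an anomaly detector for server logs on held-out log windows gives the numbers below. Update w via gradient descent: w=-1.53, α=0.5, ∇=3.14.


w_new = w - α·∇
= -1.53 - 0.5·3.14
= -1.53 - 1.57
= -3.1

-3.1


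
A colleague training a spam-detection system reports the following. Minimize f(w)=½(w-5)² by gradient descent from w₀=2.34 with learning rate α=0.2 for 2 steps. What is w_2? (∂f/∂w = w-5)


step 1: grad = 2.34-5 = -2.66; w = 2.34 - 0.2·(-2.66) = 2.872
step 2: grad = 2.872-5 = -2.128; w = 2.872 - 0.2·(-2.128) = 3.2976

3.2976


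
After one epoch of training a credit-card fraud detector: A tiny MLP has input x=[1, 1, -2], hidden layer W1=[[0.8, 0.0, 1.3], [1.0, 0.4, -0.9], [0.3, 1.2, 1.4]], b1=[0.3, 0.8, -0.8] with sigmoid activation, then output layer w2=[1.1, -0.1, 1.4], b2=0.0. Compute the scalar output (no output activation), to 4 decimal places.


z1[0] = (0.8)·(1) + (0.0)·(1) + (1.3)·(-2) + 0.3 = -1.5
z1[1] = (1.0)·(1) + (0.4)·(1) + (-0.9)·(-2) + 0.8 = 4.0
z1[2] = (0.3)·(1) + (1.2)·(1) + (1.4)·(-2) - 0.8 = -2.1
h = sigmoid(z1) = [0.1824, 0.982, 0.1091]
output = (1.1)·(0.1824) + (-0.1)·(0.982) + (1.4)·(0.1091) + 0.0 = 0.2552

0.2552


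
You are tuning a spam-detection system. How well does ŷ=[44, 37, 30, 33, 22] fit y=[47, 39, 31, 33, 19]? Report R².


ȳ = 33.8
SS_res = Σ(y-ŷ)² = 23
SS_tot = Σ(y-ȳ)² = 428.8
R² = 1 - SS_res/SS_tot = 1 - 0.0536 = 0.9464

0.9464


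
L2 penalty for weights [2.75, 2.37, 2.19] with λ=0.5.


‖w‖₂² = (2.75)² + (2.37)² + (2.19)²
     = 7.5625 + 5.6169 + 4.7961
     = 17.9755
λ·‖w‖₂² = 0.5·17.9755 = 8.98775

8.98775


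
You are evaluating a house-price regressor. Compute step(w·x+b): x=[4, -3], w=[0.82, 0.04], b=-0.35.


z = (4)·(0.82) + (-3)·(0.04) - 0.35
  = 2.81
step(z) = 1 (z≥0)

1


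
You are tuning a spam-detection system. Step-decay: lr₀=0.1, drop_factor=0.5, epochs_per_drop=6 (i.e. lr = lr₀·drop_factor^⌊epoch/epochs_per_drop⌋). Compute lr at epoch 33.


n_drops = ⌊33/6⌋ = 5
lr = 0.1·0.5^5 = 0.1·0.03125 = 0.003125

0.003125


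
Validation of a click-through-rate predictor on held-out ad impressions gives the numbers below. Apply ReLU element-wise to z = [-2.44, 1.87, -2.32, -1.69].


ReLU(-2.44) = max(0, -2.44) = 0.0
ReLU(1.87) = max(0, 1.87) = 1.87
ReLU(-2.32) = max(0, -2.32) = 0.0
ReLU(-1.69) = max(0, -1.69) = 0.0
result = [0.0, 1.87, 0.0, 0.0]

[0.0, 1.87, 0.0, 0.0]


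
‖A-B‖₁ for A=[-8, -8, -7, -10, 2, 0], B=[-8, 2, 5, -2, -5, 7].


d = |-8+ 8| + |-8-2| + |-7-5| + |-10+ 2| + |2+ 5| + |0-7|
  = 0 + 10 + 12 + 8 + 7 + 7
  = 44

44


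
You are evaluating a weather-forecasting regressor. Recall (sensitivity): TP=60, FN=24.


Recall = TP/(TP+FN)
= 60/(60+24)
= 60/84 = 71.43%

71.43%


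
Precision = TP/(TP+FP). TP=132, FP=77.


Precision = TP/(TP+FP)
= 132/(132+77)
= 132/209 = 63.16%

63.16%


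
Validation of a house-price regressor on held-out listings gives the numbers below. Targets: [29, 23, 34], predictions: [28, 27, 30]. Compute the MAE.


Absolute errors: |29-28|=1, |23-27|=4, |34-30|=4
Sum = 9
MAE = 9/3 = 3

3


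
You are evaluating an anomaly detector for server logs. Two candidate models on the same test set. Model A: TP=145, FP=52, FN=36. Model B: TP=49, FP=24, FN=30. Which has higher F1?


Model A: P=145/197=0.736, R=145/181=0.8011, F1=2PR/(P+R)=2TP/(2TP+FP+FN)=290/378=0.7672
Model B: P=49/73=0.6712, R=49/79=0.6203, F1=2PR/(P+R)=2TP/(2TP+FP+FN)=98/152=0.6447
0.7672 > 0.6447 → Model A

Model A


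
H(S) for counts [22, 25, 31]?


Probabilities: [22/78, 25/78, 31/78] ≈ [0.2821, 0.3205, 0.3974]
H = -((22/78)·log₂(22/78) + (25/78)·log₂(25/78) + (31/78)·log₂(31/78))
  = 1.5702 bits

1.5702 bits


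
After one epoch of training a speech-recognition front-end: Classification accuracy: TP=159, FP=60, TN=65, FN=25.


Accuracy = (TP+TN)/(TP+TN+FP+FN)
= (159+65)/(309)
= 224/309 = 72.49%

72.49%


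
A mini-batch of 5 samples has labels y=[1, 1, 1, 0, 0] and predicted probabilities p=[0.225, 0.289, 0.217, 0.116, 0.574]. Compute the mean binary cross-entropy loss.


L[0] = -ln(0.225) = 1.4917
L[1] = -ln(0.289) = 1.2413
L[2] = -ln(0.217) = 1.5279
L[3] = -ln(1-0.116) = -ln(0.884) = 0.1233
L[4] = -ln(1-0.574) = -ln(0.426) = 0.8533
mean = (1.4917 + 1.2413 + 1.5279 + 0.1233 + 0.8533)/5 = 1.0475

1.0475


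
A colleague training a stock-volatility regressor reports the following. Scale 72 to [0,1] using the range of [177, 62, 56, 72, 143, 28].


min=28, max=177
(72-28)/(177-28) = 44/149 = 0.2953

0.2953


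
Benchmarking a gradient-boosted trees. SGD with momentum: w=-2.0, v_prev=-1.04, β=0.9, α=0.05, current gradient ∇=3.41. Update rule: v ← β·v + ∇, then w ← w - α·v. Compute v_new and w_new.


v_new = 0.9·-1.04 + 3.41 = -0.936 + 3.41 = 2.474
w_new = -2.0 - 0.05·2.474 = -2.0 - 0.1237 = -2.1237

v_new=2.474, w_new=-2.1237


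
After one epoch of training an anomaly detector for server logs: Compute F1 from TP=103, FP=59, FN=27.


Precision = 103/162 = 0.6358
Recall = 103/130 = 0.7923
F1 = 2·P·R/(P+R) = 2·TP/(2·TP+FP+FN) = 206/(206+59+27) = 206/292 = 0.7055

0.7055


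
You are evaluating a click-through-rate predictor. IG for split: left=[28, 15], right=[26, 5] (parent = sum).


Parent = [54, 20], H_parent = 0.8419
H_left = 0.933 (n=43), H_right = 0.6374 (n=31)
H_children = (43/74)·0.933 + (31/74)·0.6374 = 0.8092
IG = 0.8419 - 0.8092 = 0.0327

0.0327


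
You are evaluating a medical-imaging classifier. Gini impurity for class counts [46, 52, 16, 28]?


Probabilities: [46/142, 52/142, 16/142, 28/142] ≈ [0.3239, 0.3662, 0.1127, 0.1972]
Σpᵢ² = (2116 + 2704 + 256 + 784)/142² = 5860/20164
Gini = 1 - Σpᵢ² = 1 - 5860/20164 = 0.7094

0.7094


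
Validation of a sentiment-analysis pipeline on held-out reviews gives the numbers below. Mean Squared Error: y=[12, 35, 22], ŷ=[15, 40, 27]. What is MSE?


Squared errors: (12-15)²=9, (35-40)²=25, (22-27)²=25
Sum = 59
MSE = 59/3 = 59/3

59/3


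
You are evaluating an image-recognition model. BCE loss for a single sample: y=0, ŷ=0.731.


BCE = -[y·ln(p) + (1-y)·ln(1-p)]
= -0 - 1·ln(1-0.731)
= -ln(0.269) = 1.313

1.313


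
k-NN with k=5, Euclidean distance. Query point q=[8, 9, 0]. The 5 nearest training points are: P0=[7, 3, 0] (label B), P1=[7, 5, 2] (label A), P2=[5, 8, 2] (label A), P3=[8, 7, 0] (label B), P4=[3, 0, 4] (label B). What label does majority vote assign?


d(q,P0) = 6.0828  (label B)
d(q,P1) = 4.5826  (label A)
d(q,P2) = 3.7417  (label A)
d(q,P3) = 2.0  (label B)
d(q,P4) = 11.0454  (label B)
Votes: A=2, B=3
Majority → B

B


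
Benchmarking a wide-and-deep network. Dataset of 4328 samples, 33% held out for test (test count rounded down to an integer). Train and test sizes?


Test = ⌊4328·33/100⌋ = 1428
Train = 4328 - 1428 = 2900

Train: 2900, Test: 1428


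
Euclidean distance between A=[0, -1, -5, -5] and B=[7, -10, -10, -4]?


d = √((0-7)² + (-1+ 10)² + (-5+ 10)² + (-5+ 4)²)
  = √(49 + 81 + 25 + 1)
  = √156 = 12.49

12.49


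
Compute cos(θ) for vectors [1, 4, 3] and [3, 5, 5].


A·B = 1·3 + 4·5 + 3·5 = 38
‖A‖ = √26 = 5.099, ‖B‖ = √59 = 7.6811
cos = 38/(√26·√59) = 38/√1534 = 0.9702

0.9702


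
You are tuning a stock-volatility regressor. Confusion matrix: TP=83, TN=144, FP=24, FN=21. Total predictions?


Total = TP + TN + FP + FN
= 83 + 144 + 24 + 21
= 272
(Predicted positive: 107, predicted negative: 165)

272


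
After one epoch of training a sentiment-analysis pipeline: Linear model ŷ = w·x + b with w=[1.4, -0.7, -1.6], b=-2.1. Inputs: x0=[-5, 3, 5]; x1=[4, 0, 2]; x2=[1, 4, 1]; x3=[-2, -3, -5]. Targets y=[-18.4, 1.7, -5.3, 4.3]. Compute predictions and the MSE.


ŷ0 = (1.4)·(-5) + (-0.7)·(3) + (-1.6)·(5) - 2.1 = -19.2
ŷ1 = (1.4)·(4) + (-0.7)·(0) + (-1.6)·(2) - 2.1 = 0.3
ŷ2 = (1.4)·(1) + (-0.7)·(4) + (-1.6)·(1) - 2.1 = -5.1
ŷ3 = (1.4)·(-2) + (-0.7)·(-3) + (-1.6)·(-5) - 2.1 = 5.2
errors² = [0.64, 1.96, 0.04, 0.81]
MSE = 3.4500/4 = 0.8625

0.8625


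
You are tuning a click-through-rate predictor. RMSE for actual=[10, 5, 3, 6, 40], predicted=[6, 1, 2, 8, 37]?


MSE = 46/5 = 9.2
RMSE = √(46/5) = 3.0332

3.0332


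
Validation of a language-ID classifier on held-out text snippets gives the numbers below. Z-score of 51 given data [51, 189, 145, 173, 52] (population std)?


μ = 122, σ = 59.2621
z = (51 - 122)/59.2621 = -1.1981

-1.1981


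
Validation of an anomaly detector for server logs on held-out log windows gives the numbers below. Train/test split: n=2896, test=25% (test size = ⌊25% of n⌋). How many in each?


Test = ⌊2896·25/100⌋ = 724
Train = 2896 - 724 = 2172

Train: 2172, Test: 724


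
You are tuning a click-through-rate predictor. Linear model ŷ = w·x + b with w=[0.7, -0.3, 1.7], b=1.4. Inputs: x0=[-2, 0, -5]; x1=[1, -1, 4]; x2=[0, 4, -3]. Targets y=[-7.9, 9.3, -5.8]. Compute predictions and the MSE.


ŷ0 = (0.7)·(-2) + (-0.3)·(0) + (1.7)·(-5) + 1.4 = -8.5
ŷ1 = (0.7)·(1) + (-0.3)·(-1) + (1.7)·(4) + 1.4 = 9.2
ŷ2 = (0.7)·(0) + (-0.3)·(4) + (1.7)·(-3) + 1.4 = -4.9
errors² = [0.36, 0.01, 0.81]
MSE = 1.1800/3 = 0.3933

0.3933


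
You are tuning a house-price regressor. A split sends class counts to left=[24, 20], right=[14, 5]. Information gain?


Parent = [38, 25], H_parent = 0.9691
H_left = 0.994 (n=44), H_right = 0.8315 (n=19)
H_children = (44/63)·0.994 + (19/63)·0.8315 = 0.945
IG = 0.9691 - 0.945 = 0.0241

0.0241


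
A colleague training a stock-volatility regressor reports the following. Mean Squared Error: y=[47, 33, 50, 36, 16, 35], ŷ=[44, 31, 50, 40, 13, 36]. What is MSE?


Squared errors: (47-44)²=9, (33-31)²=4, (50-50)²=0, (36-40)²=16, (16-13)²=9, (35-36)²=1
Sum = 39
MSE = 39/6 = 13/2

13/2


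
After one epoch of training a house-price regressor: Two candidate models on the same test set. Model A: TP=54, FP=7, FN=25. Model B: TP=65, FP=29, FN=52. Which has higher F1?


Model A: P=54/61=0.8852, R=54/79=0.6835, F1=2PR/(P+R)=2TP/(2TP+FP+FN)=108/140=0.7714
Model B: P=65/94=0.6915, R=65/117=0.5556, F1=2PR/(P+R)=2TP/(2TP+FP+FN)=130/211=0.6161
0.7714 > 0.6161 → Model A

Model A
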